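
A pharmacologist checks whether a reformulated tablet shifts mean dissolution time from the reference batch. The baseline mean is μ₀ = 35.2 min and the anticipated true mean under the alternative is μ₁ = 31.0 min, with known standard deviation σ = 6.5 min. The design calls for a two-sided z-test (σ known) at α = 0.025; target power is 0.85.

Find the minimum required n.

n = 26

Standardized effect: d = |μ₁ − μ₀| / σ = |31.0 − 35.2| / 6.5 = 0.6462
Set Φ(δ − 2.241) = 0.85; then δ − 2.241 = Φ⁻¹(0.85) = 1.036, giving δ = 3.278.
(For δ > 0 the lower-tail rejection region contributes negligibly to power, so the one-term inversion is standard.)
δ = d·√n ⇒ n = (δ/d)² = (3.278 / 0.6462)² = 25.73.
Round up to the next whole unit.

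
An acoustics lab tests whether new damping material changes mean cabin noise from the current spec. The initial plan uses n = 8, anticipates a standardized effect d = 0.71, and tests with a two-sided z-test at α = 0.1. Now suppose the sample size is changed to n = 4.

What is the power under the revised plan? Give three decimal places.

With n = 4: δ = d·√n = 0.71 × √4 = 1.4200. Critical value z_{0.05} = 1.645.
Revised power = Φ(δ − 1.645) + Φ(−δ − 1.645) = Φ(-0.225) + Φ(-3.065) = 0.4110 + 0.0011 = 0.4121.

Power ≈ 0.412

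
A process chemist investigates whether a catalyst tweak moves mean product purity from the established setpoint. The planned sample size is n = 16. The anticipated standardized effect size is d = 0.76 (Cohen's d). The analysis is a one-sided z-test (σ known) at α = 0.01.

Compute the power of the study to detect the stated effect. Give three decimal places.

Noncentrality parameter: δ = d·√n = 0.76 × √16 = 3.0400
Critical value for a one-sided test at α = 0.01: z_α = 2.326.
Power = Φ(δ − 2.326) = Φ(0.714) = 0.7623.

Power ≈ 0.762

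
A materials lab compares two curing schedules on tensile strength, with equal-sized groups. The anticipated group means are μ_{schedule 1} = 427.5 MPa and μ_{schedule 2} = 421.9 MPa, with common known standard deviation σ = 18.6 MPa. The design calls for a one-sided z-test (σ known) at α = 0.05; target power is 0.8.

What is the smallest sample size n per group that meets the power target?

Standardized effect: d = |μ_{schedule 1} − μ_{schedule 2}| / σ = |427.5 − 421.9| / 18.6 = 0.3011
For power 0.8 need Φ(δ − z_{0.05}) = 0.8, so δ = z_{0.05} + z_{0.20} = 1.645 + 0.842 = 2.486.
δ = d·√(n/2) ⇒ n = 2(δ/d)² = 2 × (2.486 / 0.3011)² = 136.41.
Round up to the next whole unit.

n = 137 per group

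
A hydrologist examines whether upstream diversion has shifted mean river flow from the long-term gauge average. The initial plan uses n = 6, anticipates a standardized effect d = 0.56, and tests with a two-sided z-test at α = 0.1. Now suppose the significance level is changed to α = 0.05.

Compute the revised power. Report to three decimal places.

δ = d·√n = 0.56 × √6 = 1.3717 (unchanged). New critical value: z_{0.025} = 1.960.
Revised power = Φ(δ − 1.960) + Φ(−δ − 1.960) = Φ(-0.588) + Φ(-3.332) = 0.2782 + 0.0004 = 0.2786.

Power ≈ 0.279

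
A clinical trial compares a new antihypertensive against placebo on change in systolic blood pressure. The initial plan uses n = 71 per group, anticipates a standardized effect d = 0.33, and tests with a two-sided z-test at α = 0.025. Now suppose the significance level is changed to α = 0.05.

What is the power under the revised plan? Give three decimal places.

Power ≈ 0.503

δ = d·√(n/2) = 0.33 × √(71/2) = 1.9662 (unchanged). New critical value: z_{0.025} = 1.960.
Revised power = Φ(δ − 1.960) + Φ(−δ − 1.960) = Φ(0.006) + Φ(-3.926) = 0.5025 + 0.0000 = 0.5025.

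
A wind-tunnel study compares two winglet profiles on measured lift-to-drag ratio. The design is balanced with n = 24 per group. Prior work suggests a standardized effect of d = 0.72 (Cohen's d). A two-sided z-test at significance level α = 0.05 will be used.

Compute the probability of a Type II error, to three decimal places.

β ≈ 0.297

Noncentrality parameter: δ = d·√(n/2) = 0.72 × √(24/2) = 2.4942
Critical value for a two-sided test at α = 0.05: z_{α/2} = 1.960.
Power = Φ(δ − 1.960) + Φ(−δ − 1.960) = Φ(0.534) + Φ(-4.454) = 0.7034 + 0.0000 = 0.7034.
Type II error: β = 1 − power = 1 − 0.7034 = 0.2966.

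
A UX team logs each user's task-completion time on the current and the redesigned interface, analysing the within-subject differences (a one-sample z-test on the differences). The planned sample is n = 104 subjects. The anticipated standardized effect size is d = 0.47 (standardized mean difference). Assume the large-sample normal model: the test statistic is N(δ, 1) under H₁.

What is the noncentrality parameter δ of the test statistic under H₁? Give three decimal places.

δ = d·√n = 0.47 × √104 = 4.7931

δ ≈ 4.793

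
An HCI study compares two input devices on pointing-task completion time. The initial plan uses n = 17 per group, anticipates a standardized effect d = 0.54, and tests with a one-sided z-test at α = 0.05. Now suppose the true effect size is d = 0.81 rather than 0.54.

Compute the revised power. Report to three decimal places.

Power ≈ 0.763

With d = 0.81: δ = d·√(n/2) = 0.81 × √(17/2) = 2.3615. Critical value z_{0.05} = 1.645.
Revised power = Φ(δ − 1.645) = Φ(0.717) = 0.7632.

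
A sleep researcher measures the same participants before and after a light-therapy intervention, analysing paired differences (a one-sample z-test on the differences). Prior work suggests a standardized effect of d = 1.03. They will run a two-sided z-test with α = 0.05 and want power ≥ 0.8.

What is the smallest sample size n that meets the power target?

n = 8

Set Φ(δ − 1.960) = 0.8; then δ − 1.960 = Φ⁻¹(0.8) = 0.842, giving δ = 2.802.
(The Φ(−δ − z_{α/2}) term is vanishingly small for δ > 0 and is dropped in the standard sample-size formula.)
δ = d·√n ⇒ n = (δ/d)² = (2.802 / 1.03)² = 7.40.
Round up to the next whole unit.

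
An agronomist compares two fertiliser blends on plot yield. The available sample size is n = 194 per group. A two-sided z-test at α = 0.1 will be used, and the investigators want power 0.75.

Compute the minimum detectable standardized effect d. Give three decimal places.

Need Φ(δ − 1.645) = 0.75, so δ = 1.645 + 0.674 = 2.319.
(The second rejection-region term Φ(−δ − z_{α/2}) is negligible and dropped.)
δ = d·√(n/2) ⇒ d = δ/√(n/2) = 2.319/√(194/2) = 0.2355.

d ≈ 0.235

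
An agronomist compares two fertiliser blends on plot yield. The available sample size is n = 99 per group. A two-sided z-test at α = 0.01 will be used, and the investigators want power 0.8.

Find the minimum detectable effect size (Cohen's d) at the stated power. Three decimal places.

Required noncentrality: δ = z_{0.005} + z_{0.20} = 2.576 + 0.842 = 3.417.
(The second rejection-region term Φ(−δ − z_{α/2}) is negligible and dropped.)
δ = d·√(n/2) ⇒ d = δ/√(n/2) = 3.417/√(99/2) = 0.4857.

d ≈ 0.486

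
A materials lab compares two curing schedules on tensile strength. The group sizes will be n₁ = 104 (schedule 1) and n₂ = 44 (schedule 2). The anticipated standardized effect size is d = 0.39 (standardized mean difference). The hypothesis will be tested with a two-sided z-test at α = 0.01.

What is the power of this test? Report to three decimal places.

Noncentrality parameter: δ = d / √(1/n₁ + 1/n₂) = 0.39 / √(1/104 + 1/44) = 2.1686
Critical value for a two-sided test at α = 0.01: z_{α/2} = 2.576.
Power = Φ(δ − 2.576) + Φ(−δ − 2.576) = Φ(-0.407) + Φ(-4.744) = 0.3419 + 0.0000 = 0.3419.

Power ≈ 0.342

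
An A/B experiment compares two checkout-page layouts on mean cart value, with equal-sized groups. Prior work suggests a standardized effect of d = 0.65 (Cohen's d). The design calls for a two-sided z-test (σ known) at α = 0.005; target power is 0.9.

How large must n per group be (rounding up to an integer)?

n = 80 per group

For power 0.9 need Φ(δ − z_{0.0025}) = 0.9, so δ = z_{0.0025} + z_{0.10} = 2.807 + 1.282 = 4.089.
(Ignoring the negligible lower-tail rejection probability gives the usual closed-form inversion.)
δ = d·√(n/2) ⇒ n = 2(δ/d)² = 2 × (4.089 / 0.65)² = 79.13.
Round up to the next whole unit.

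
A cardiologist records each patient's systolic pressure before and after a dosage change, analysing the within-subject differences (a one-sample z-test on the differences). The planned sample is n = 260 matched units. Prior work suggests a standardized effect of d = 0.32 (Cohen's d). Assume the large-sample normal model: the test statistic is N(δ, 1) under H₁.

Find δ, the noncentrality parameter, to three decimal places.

δ = d·√n = 0.32 × √260 = 5.1598

δ ≈ 5.160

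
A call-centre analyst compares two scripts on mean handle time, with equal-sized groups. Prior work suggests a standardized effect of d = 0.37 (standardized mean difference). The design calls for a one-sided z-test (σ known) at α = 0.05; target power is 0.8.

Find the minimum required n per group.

n = 91 per group

Set Φ(δ − 1.645) = 0.8; then δ − 1.645 = Φ⁻¹(0.8) = 0.842, giving δ = 2.486.
δ = d·√(n/2) ⇒ n = 2(δ/d)² = 2 × (2.486 / 0.37)² = 90.32.
Rounding up, n = 91 per group.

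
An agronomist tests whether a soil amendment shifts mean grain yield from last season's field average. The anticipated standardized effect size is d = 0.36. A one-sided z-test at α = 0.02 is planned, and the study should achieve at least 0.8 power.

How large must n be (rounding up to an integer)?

For power 0.8 need Φ(δ − z_{0.02}) = 0.8, so δ = z_{0.02} + z_{0.20} = 2.054 + 0.842 = 2.895.
δ = d·√n ⇒ n = (δ/d)² = (2.895 / 0.36)² = 64.68.
Rounding up, n = 65.

n = 65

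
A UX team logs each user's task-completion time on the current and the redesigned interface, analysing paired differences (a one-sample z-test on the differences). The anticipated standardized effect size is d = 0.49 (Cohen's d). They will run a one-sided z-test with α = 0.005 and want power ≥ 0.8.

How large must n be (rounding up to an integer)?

For power 0.8 need Φ(δ − z_{0.005}) = 0.8, so δ = z_{0.005} + z_{0.20} = 2.576 + 0.842 = 3.417.
δ = d·√n ⇒ n = (δ/d)² = (3.417 / 0.49)² = 48.64.
Rounding up, n = 49.

n = 49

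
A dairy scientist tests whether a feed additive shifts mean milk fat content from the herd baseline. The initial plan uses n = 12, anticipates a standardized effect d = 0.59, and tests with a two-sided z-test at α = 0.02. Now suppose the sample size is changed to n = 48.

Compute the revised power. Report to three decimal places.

Power ≈ 0.961

With n = 48: δ = d·√n = 0.59 × √48 = 4.0876. Critical value z_{0.01} = 2.326.
Revised power = Φ(δ − 2.326) + Φ(−δ − 2.326) = Φ(1.761) + Φ(-6.414) = 0.9609 + 0.0000 = 0.9609.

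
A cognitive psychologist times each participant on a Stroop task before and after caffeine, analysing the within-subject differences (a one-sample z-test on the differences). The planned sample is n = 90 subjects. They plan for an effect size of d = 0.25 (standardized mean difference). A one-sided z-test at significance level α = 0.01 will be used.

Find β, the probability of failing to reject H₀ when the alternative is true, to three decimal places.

β ≈ 0.482

Noncentrality parameter: δ = d·√n = 0.25 × √90 = 2.3717
Critical value for a one-sided test at α = 0.01: z_α = 2.326.
Power = P(Z > 2.326 − δ) = Φ(0.045) = 0.5181.
Type II error: β = 1 − power = 1 − 0.5181 = 0.4819.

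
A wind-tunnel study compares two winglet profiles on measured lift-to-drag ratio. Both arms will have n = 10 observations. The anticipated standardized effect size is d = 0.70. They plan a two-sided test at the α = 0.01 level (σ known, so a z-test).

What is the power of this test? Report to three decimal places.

Noncentrality parameter: δ = d·√(n/2) = 0.70 × √(10/2) = 1.5652
Critical value for a two-sided test at α = 0.01: z_{α/2} = 2.576.
Power = Φ(δ − 2.576) + Φ(−δ − 2.576) = Φ(-1.011) + Φ(-4.141) = 0.1561 + 0.0000 = 0.1561.

Power ≈ 0.156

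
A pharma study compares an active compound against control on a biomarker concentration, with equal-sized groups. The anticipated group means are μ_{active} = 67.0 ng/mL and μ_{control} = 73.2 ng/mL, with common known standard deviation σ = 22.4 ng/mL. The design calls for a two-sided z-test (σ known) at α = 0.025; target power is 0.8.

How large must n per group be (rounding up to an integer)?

n = 249 per group

Standardized effect: d = |μ_{active} − μ_{control}| / σ = |67.0 − 73.2| / 22.4 = 0.2768
For power 0.8 need Φ(δ − z_{0.0125}) = 0.8, so δ = z_{0.0125} + z_{0.20} = 2.241 + 0.842 = 3.083.
(For δ > 0 the lower-tail rejection region contributes negligibly to power, so the one-term inversion is standard.)
δ = d·√(n/2) ⇒ n = 2(δ/d)² = 2 × (3.083 / 0.2768)² = 248.14.
Rounding up, n = 249 per group.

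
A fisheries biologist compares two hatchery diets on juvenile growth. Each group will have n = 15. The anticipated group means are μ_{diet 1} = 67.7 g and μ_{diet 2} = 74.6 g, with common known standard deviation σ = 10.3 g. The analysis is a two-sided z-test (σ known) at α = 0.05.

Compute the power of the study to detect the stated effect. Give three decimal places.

Power ≈ 0.450

Standardized effect: d = |μ_{diet 1} − μ_{diet 2}| / σ = |67.7 − 74.6| / 10.3 = 0.6699
Noncentrality parameter: δ = d·√(n/2) = 0.6699 × √(15/2) = 1.8346
Two-sided α = 0.05 → critical value z_{0.025} = 1.960.
Power = Φ(δ − 1.960) + Φ(−δ − 1.960) = Φ(-0.125) + Φ(-3.795) = 0.4501 + 0.0001 = 0.4502.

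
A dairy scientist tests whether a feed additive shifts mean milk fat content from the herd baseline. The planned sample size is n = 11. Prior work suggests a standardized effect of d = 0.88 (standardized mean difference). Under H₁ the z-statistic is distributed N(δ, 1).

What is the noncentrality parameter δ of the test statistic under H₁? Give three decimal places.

δ ≈ 2.919

The noncentrality parameter scales effect size by the design's sample-size factor: δ = d·√n = 0.88 × √11 = 2.9186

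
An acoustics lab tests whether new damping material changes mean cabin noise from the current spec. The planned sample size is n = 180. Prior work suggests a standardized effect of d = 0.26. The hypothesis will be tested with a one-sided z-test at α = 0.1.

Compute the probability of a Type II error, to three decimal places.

β ≈ 0.014

Noncentrality parameter: λ = d·√n = 0.26 × √180 = 3.4883
Critical value for a one-sided test at α = 0.1: z_α = 1.282.
Power = P(Z > 1.282 − λ) = Φ(2.207) = 0.9863.
Type II error: β = 1 − power = 1 − 0.9863 = 0.0137.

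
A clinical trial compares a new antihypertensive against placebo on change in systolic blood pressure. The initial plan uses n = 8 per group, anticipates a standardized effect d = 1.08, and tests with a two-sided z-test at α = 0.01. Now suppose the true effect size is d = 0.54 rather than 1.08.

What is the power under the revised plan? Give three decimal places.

Power ≈ 0.067

With d = 0.54: δ = d·√(n/2) = 0.54 × √(8/2) = 1.0800. Critical value z_{0.005} = 2.576.
Revised power = Φ(δ − 2.576) + Φ(−δ − 2.576) = Φ(-1.496) + Φ(-3.656) = 0.0673 + 0.0001 = 0.0675.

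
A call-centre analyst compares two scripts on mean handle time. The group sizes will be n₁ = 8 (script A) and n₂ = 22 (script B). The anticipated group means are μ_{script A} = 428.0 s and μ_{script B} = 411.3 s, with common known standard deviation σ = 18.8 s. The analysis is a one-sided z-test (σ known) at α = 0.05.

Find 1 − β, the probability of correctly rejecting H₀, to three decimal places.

Power ≈ 0.694

Standardized effect: d = |μ_{script A} − μ_{script B}| / σ = |428.0 − 411.3| / 18.8 = 0.8883
Noncentrality parameter: δ = d / √(1/n₁ + 1/n₂) = 0.8883 / √(1/8 + 1/22) = 2.1516
Critical value for a one-sided test at α = 0.05: z_α = 1.645.
Power = P(Z > 1.645 − δ) = Φ(0.507) = 0.6938.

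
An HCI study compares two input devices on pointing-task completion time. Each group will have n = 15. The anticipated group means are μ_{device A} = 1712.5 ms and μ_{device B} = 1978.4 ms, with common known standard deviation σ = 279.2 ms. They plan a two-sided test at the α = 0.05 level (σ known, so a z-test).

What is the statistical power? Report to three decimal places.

Power ≈ 0.742

Standardized effect: d = |μ_{device A} − μ_{device B}| / σ = |1712.5 − 1978.4| / 279.2 = 0.9524
Noncentrality parameter: δ = d·√(n/2) = 0.9524 × √(15/2) = 2.6082
Two-sided α = 0.05 → critical value z_{0.025} = 1.960.
Power = Φ(δ − 1.960) + Φ(−δ − 1.960) = Φ(0.648) + Φ(-4.568) = 0.7416 + 0.0000 = 0.7416.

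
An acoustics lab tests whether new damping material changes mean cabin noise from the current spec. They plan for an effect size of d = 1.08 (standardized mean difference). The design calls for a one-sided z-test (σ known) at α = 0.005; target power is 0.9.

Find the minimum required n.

For power 0.9 need Φ(δ − z_{0.005}) = 0.9, so δ = z_{0.005} + z_{0.10} = 2.576 + 1.282 = 3.857.
δ = d·√n ⇒ n = (δ/d)² = (3.857 / 1.08)² = 12.76.
Rounding up, n = 13.

n = 13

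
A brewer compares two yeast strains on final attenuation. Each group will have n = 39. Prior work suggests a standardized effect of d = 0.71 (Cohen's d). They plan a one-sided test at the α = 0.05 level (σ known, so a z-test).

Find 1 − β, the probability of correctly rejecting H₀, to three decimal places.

Noncentrality parameter: δ = d·√(n/2) = 0.71 × √(39/2) = 3.1353
One-sided α = 0.05 → critical value z_{0.05} = 1.645.
Power = Φ(δ − 1.645) = Φ(1.490) = 0.9319.

Power ≈ 0.932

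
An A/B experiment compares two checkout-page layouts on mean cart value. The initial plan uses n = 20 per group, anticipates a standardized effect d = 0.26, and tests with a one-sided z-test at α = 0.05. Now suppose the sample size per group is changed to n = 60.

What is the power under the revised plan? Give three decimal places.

With n = 60 per group: δ = d·√(n/2) = 0.26 × √(60/2) = 1.4241. Critical value z_{0.05} = 1.645.
Revised power = Φ(δ − 1.645) = Φ(-0.221) = 0.4126.

Power ≈ 0.413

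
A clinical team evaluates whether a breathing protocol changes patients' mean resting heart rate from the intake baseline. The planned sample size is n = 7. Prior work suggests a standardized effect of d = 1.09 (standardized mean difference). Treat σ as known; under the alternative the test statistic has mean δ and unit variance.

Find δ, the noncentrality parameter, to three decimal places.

δ = d·√n = 1.09 × √7 = 2.8839

δ ≈ 2.884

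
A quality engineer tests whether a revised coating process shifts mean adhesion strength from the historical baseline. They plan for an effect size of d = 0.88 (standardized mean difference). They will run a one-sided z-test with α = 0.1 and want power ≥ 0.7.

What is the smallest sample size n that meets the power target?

For power 0.7 need Φ(δ − z_{0.1}) = 0.7, so δ = z_{0.1} + z_{0.30} = 1.282 + 0.524 = 1.806.
δ = d·√n ⇒ n = (δ/d)² = (1.806 / 0.88)² = 4.21.
Round up to the next whole unit.

n = 5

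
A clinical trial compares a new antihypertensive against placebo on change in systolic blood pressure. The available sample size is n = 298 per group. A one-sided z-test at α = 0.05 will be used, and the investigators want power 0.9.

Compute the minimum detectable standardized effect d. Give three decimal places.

Required noncentrality: δ = z_{0.05} + z_{0.10} = 1.645 + 1.282 = 2.926.
δ = d·√(n/2) ⇒ d = δ/√(n/2) = 2.926/√(298/2) = 0.2397.

d ≈ 0.240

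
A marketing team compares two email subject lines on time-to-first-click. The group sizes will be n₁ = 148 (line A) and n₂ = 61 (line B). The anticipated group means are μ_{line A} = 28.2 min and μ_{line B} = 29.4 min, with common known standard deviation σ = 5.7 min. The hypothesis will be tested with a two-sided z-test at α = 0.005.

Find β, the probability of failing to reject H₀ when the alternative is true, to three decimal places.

Standardized effect: d = |μ_{line A} − μ_{line B}| / σ = |28.2 − 29.4| / 5.7 = 0.2105
Noncentrality parameter: λ = d / √(1/n₁ + 1/n₂) = 0.2105 / √(1/148 + 1/61) = 1.3837
Critical value for a two-sided test at α = 0.005: z_{α/2} = 2.807.
Power = Φ(λ − 2.807) + Φ(−λ − 2.807) = Φ(-1.423) + Φ(-4.191) = 0.0773 + 0.0000 = 0.0773.
Type II error: β = 1 − power = 1 − 0.0773 = 0.9227.

β ≈ 0.923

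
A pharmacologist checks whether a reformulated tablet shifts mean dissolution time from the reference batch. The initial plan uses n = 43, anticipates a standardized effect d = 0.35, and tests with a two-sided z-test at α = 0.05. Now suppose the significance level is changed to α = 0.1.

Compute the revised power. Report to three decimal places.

δ = d·√n = 0.35 × √43 = 2.2951 (unchanged). New critical value: z_{0.05} = 1.645.
Revised power = Φ(δ − 1.645) + Φ(−δ − 1.645) = Φ(0.650) + Φ(-3.940) = 0.7422 + 0.0000 = 0.7423.

Power ≈ 0.742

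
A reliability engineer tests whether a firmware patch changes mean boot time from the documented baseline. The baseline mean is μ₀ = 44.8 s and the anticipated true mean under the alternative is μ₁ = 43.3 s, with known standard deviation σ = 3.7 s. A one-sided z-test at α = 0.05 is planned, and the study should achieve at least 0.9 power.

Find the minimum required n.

Standardized effect: d = |μ₁ − μ₀| / σ = |43.3 − 44.8| / 3.7 = 0.4054
Set Φ(δ − 1.645) = 0.9; then δ − 1.645 = Φ⁻¹(0.9) = 1.282, giving δ = 2.926.
δ = d·√n ⇒ n = (δ/d)² = (2.926 / 0.4054)² = 52.11.
Round up to the next whole unit.

n = 53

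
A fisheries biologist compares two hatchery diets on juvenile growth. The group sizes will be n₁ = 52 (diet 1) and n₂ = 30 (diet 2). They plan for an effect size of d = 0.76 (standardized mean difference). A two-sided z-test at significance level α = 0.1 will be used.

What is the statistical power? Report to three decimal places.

Power ≈ 0.953

Noncentrality parameter: δ = d / √(1/n₁ + 1/n₂) = 0.76 / √(1/52 + 1/30) = 3.3149
Two-sided α = 0.1 → critical value z_{0.05} = 1.645.
Power = Φ(δ − 1.645) + Φ(−δ − 1.645) = Φ(1.670) + Φ(-4.960) = 0.9525 + 0.0000 = 0.9525.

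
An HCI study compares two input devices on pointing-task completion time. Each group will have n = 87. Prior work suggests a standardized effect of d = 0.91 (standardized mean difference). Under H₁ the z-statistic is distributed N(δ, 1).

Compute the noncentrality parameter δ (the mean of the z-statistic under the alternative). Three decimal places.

The noncentrality parameter scales effect size by the design's sample-size factor: δ = d·√(n/2) = 0.91 × √(87/2) = 6.0019

δ ≈ 6.002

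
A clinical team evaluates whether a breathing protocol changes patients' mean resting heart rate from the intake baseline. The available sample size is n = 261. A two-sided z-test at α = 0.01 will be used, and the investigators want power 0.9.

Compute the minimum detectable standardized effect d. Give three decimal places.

d ≈ 0.239

Required noncentrality: δ = z_{0.005} + z_{0.10} = 2.576 + 1.282 = 3.857.
(Lower-tail contribution to power is negligible for δ > 0.)
δ = d·√n ⇒ d = δ/√n = 3.857/√261 = 0.2388.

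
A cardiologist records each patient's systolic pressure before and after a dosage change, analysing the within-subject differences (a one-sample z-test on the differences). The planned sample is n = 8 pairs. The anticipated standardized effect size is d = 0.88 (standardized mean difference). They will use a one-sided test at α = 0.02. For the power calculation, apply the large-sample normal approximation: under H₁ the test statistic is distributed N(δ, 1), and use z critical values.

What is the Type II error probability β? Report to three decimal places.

Noncentrality parameter: δ = d·√n = 0.88 × √8 = 2.4890
One-sided α = 0.02 → critical value z_{0.02} = 2.054.
Power = Φ(δ − 2.054) = Φ(0.435) = 0.6683.
Type II error: β = 1 − power = 1 − 0.6683 = 0.3317.

β ≈ 0.332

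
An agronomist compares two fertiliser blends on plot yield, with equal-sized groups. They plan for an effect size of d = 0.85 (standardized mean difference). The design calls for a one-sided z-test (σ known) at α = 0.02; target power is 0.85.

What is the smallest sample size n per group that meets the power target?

n = 27 per group

Set Φ(δ − 2.054) = 0.85; then δ − 2.054 = Φ⁻¹(0.85) = 1.036, giving δ = 3.090.
δ = d·√(n/2) ⇒ n = 2(δ/d)² = 2 × (3.090 / 0.85)² = 26.43.
Rounding up, n = 27 per group.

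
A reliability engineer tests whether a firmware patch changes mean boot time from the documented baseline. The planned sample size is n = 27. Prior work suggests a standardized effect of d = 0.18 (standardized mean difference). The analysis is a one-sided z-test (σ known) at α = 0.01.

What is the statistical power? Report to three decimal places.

Power ≈ 0.082

Noncentrality parameter: δ = d·√n = 0.18 × √27 = 0.9353
Critical value for a one-sided test at α = 0.01: z_α = 2.326.
Power = Φ(δ − 2.326) = Φ(-1.391) = 0.0821.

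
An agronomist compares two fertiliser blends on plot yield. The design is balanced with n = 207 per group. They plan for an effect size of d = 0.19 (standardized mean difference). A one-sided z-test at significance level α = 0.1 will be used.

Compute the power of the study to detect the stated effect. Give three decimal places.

Noncentrality parameter: δ = d·√(n/2) = 0.19 × √(207/2) = 1.9330
One-sided α = 0.1 → critical value z_{0.1} = 1.282.
Power = Φ(δ − 1.282) = Φ(0.651) = 0.7426.

Power ≈ 0.743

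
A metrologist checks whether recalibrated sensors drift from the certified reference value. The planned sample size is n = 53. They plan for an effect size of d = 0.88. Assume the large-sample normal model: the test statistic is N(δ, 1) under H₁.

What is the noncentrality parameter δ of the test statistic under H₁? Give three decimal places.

δ ≈ 6.406

δ = d·√n = 0.88 × √53 = 6.4065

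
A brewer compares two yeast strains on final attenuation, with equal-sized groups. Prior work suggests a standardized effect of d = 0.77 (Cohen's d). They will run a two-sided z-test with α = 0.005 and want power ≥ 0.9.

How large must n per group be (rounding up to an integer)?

n = 57 per group

For power 0.9 need Φ(δ − z_{0.0025}) = 0.9, so δ = z_{0.0025} + z_{0.10} = 2.807 + 1.282 = 4.089.
(For δ > 0 the lower-tail rejection region contributes negligibly to power, so the one-term inversion is standard.)
δ = d·√(n/2) ⇒ n = 2(δ/d)² = 2 × (4.089 / 0.77)² = 56.39.
Round up to the next whole unit.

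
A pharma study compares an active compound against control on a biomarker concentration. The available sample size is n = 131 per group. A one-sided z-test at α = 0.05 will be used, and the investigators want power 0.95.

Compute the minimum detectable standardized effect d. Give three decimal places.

Need Φ(δ − 1.645) = 0.95, so δ = 1.645 + 1.645 = 3.290.
δ = d·√(n/2) ⇒ d = δ/√(n/2) = 3.290/√(131/2) = 0.4065.

d ≈ 0.406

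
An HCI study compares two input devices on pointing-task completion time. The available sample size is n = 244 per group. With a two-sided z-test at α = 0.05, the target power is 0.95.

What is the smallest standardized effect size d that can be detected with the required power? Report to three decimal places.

d ≈ 0.326

Required noncentrality: δ = z_{0.025} + z_{0.05} = 1.960 + 1.645 = 3.605.
(The second rejection-region term Φ(−δ − z_{α/2}) is negligible and dropped.)
δ = d·√(n/2) ⇒ d = δ/√(n/2) = 3.605/√(244/2) = 0.3264.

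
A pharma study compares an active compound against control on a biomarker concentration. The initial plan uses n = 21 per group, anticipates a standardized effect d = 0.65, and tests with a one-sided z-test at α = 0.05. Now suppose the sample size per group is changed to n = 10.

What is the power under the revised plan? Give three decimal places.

Power ≈ 0.424

With n = 10 per group: δ = d·√(n/2) = 0.65 × √(10/2) = 1.4534. Critical value z_{0.05} = 1.645.
Revised power = Φ(δ − 1.645) = Φ(-0.191) = 0.4241.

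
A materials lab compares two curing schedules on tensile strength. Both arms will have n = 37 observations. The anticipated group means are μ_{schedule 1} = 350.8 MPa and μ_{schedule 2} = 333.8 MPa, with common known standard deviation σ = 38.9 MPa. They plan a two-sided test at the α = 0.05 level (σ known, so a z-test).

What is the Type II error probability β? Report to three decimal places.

Standardized effect: d = |μ_{schedule 1} − μ_{schedule 2}| / σ = |350.8 − 333.8| / 38.9 = 0.4370
Noncentrality parameter: δ = d·√(n/2) = 0.4370 × √(37/2) = 1.8797
Critical value for a two-sided test at α = 0.05: z_{α/2} = 1.960.
Power = Φ(δ − 1.960) + Φ(−δ − 1.960) = Φ(-0.080) + Φ(-3.840) = 0.4680 + 0.0001 = 0.4681.
Type II error: β = 1 − power = 1 − 0.4681 = 0.5319.

β ≈ 0.532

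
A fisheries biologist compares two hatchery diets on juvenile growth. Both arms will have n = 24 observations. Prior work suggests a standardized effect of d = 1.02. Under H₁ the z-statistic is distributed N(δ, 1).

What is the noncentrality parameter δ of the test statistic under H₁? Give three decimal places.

δ ≈ 3.533

The noncentrality parameter scales effect size by the design's sample-size factor: δ = d·√(n/2) = 1.02 × √(24/2) = 3.5334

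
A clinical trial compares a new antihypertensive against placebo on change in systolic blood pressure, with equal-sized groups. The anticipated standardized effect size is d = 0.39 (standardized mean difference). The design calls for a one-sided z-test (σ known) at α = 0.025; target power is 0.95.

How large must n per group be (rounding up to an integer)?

n = 171 per group

Set Φ(δ − 1.960) = 0.95; then δ − 1.960 = Φ⁻¹(0.95) = 1.645, giving δ = 3.605.
δ = d·√(n/2) ⇒ n = 2(δ/d)² = 2 × (3.605 / 0.39)² = 170.87.
Rounding up, n = 171 per group.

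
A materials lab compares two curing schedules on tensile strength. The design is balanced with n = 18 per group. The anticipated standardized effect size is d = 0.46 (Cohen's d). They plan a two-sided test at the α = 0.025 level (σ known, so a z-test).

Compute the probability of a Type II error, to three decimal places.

Noncentrality parameter: δ = d·√(n/2) = 0.46 × √(18/2) = 1.3800
Critical value for a two-sided test at α = 0.025: z_{α/2} = 2.241.
Power = Φ(δ − 2.241) + Φ(−δ − 2.241) = Φ(-0.861) + Φ(-3.621) = 0.1945 + 0.0001 = 0.1947.
Type II error: β = 1 − power = 1 − 0.1947 = 0.8053.

β ≈ 0.805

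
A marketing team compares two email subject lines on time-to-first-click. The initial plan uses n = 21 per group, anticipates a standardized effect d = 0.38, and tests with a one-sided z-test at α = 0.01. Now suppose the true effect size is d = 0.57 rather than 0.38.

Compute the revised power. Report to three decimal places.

With d = 0.57: δ = d·√(n/2) = 0.57 × √(21/2) = 1.8470. Critical value z_{0.01} = 2.326.
Revised power = Φ(δ − 2.326) = Φ(-0.479) = 0.3158.

Power ≈ 0.316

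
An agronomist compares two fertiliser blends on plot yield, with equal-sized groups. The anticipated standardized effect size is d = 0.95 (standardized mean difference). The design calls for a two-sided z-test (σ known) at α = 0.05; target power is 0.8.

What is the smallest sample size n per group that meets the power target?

Set Φ(δ − 1.960) = 0.8; then δ − 1.960 = Φ⁻¹(0.8) = 0.842, giving δ = 2.802.
(The Φ(−δ − z_{α/2}) term is vanishingly small for δ > 0 and is dropped in the standard sample-size formula.)
δ = d·√(n/2) ⇒ n = 2(δ/d)² = 2 × (2.802 / 0.95)² = 17.39.
Rounding up, n = 18 per group.

n = 18 per group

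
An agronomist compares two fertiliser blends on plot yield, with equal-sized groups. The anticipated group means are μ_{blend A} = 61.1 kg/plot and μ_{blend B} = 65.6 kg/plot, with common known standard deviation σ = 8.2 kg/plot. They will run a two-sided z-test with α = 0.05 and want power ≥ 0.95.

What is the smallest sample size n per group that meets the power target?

Standardized effect: d = |μ_{blend A} − μ_{blend B}| / σ = |61.1 − 65.6| / 8.2 = 0.5488
Set Φ(δ − 1.960) = 0.95; then δ − 1.960 = Φ⁻¹(0.95) = 1.645, giving δ = 3.605.
(The Φ(−δ − z_{α/2}) term is vanishingly small for δ > 0 and is dropped in the standard sample-size formula.)
δ = d·√(n/2) ⇒ n = 2(δ/d)² = 2 × (3.605 / 0.5488)² = 86.30.
Rounding up, n = 87 per group.

n = 87 per group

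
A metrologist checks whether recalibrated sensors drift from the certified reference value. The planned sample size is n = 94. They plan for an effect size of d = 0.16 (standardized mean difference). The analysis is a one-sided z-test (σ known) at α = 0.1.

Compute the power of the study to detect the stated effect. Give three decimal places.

Power ≈ 0.606

Noncentrality parameter: δ = d·√n = 0.16 × √94 = 1.5513
Critical value for a one-sided test at α = 0.1: z_α = 1.282.
Power = Φ(δ − 1.282) = Φ(0.270) = 0.6063.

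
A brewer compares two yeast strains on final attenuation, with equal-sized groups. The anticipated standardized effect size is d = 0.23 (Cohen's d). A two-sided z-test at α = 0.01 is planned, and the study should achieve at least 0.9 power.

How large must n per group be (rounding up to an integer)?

n = 563 per group

For power 0.9 need Φ(δ − z_{0.005}) = 0.9, so δ = z_{0.005} + z_{0.10} = 2.576 + 1.282 = 3.857.
(Ignoring the negligible lower-tail rejection probability gives the usual closed-form inversion.)
δ = d·√(n/2) ⇒ n = 2(δ/d)² = 2 × (3.857 / 0.23)² = 562.55.
Round up to the next whole unit.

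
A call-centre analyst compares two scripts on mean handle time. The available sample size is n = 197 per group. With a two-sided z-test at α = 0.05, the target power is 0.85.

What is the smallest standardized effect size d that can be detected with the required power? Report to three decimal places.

d ≈ 0.302

Need Φ(δ − 1.960) = 0.85, so δ = 1.960 + 1.036 = 2.996.
(The second rejection-region term Φ(−δ − z_{α/2}) is negligible and dropped.)
δ = d·√(n/2) ⇒ d = δ/√(n/2) = 2.996/√(197/2) = 0.3019.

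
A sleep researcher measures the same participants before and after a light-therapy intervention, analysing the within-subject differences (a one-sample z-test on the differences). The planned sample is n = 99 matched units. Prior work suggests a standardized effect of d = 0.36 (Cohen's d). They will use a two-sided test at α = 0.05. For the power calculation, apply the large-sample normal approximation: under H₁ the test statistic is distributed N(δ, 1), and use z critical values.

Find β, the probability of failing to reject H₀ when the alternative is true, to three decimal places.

β ≈ 0.052

Noncentrality parameter: δ = d·√n = 0.36 × √99 = 3.5820
Critical value for a two-sided test at α = 0.05: z_{α/2} = 1.960.
Power = Φ(δ − 1.960) + Φ(−δ − 1.960) = Φ(1.622) + Φ(-5.542) = 0.9476 + 0.0000 = 0.9476.
Type II error: β = 1 − power = 1 − 0.9476 = 0.0524.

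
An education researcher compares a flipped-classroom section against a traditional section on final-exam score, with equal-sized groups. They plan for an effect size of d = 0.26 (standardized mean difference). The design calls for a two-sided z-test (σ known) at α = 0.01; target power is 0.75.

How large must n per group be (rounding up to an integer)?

Set Φ(δ − 2.576) = 0.75; then δ − 2.576 = Φ⁻¹(0.75) = 0.674, giving δ = 3.250.
(For δ > 0 the lower-tail rejection region contributes negligibly to power, so the one-term inversion is standard.)
δ = d·√(n/2) ⇒ n = 2(δ/d)² = 2 × (3.250 / 0.26)² = 312.56.
Round up to the next whole unit.

n = 313 per group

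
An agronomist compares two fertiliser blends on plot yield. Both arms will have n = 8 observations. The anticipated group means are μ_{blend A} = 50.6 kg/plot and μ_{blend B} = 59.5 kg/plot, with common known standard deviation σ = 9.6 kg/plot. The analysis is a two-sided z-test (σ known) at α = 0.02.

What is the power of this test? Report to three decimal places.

Standardized effect: d = |μ_{blend A} − μ_{blend B}| / σ = |50.6 − 59.5| / 9.6 = 0.9271
Noncentrality parameter: δ = d·√(n/2) = 0.9271 × √(8/2) = 1.8542
Two-sided α = 0.02 → critical value z_{0.01} = 2.326.
Power = Φ(δ − 2.326) + Φ(−δ − 2.326) = Φ(-0.472) + Φ(-4.181) = 0.3184 + 0.0000 = 0.3184.

Power ≈ 0.318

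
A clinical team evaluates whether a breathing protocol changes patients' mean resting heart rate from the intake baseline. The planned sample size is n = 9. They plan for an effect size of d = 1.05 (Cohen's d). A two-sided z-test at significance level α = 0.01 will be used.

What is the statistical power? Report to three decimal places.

Noncentrality parameter: δ = d·√n = 1.05 × √9 = 3.1500
Two-sided α = 0.01 → critical value z_{0.005} = 2.576.
Power = Φ(δ − 2.576) + Φ(−δ − 2.576) = Φ(0.574) + Φ(-5.726) = 0.7171 + 0.0000 = 0.7171.

Power ≈ 0.717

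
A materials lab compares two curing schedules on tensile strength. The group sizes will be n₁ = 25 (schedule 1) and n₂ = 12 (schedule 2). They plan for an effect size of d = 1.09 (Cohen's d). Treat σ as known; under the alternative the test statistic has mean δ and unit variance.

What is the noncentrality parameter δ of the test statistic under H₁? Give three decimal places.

The noncentrality parameter scales effect size by the design's sample-size factor: δ = d / √(1/n₁ + 1/n₂) = 1.09 / √(1/25 + 1/12) = 3.1037

δ ≈ 3.104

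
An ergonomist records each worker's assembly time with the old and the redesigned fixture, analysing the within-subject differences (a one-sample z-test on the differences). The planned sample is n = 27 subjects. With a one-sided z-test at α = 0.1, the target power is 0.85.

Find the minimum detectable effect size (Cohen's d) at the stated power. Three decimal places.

Required noncentrality: δ = z_{0.1} + z_{0.15} = 1.282 + 1.036 = 2.318.
δ = d·√n ⇒ d = δ/√n = 2.318/√27 = 0.4461.

d ≈ 0.446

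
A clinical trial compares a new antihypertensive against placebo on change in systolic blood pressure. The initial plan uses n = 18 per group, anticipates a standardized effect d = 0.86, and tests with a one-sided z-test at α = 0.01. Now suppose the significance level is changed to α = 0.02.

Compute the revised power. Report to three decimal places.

δ = d·√(n/2) = 0.86 × √(18/2) = 2.5800 (unchanged). New critical value: z_{0.02} = 2.054.
Revised power = Φ(δ − 2.054) = Φ(0.526) = 0.7006.

Power ≈ 0.701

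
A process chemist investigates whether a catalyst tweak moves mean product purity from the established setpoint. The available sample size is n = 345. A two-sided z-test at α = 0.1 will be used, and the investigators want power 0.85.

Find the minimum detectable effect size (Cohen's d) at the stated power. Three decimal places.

Required noncentrality: δ = z_{0.05} + z_{0.15} = 1.645 + 1.036 = 2.681.
(The second rejection-region term Φ(−δ − z_{α/2}) is negligible and dropped.)
δ = d·√n ⇒ d = δ/√n = 2.681/√345 = 0.1444.

d ≈ 0.144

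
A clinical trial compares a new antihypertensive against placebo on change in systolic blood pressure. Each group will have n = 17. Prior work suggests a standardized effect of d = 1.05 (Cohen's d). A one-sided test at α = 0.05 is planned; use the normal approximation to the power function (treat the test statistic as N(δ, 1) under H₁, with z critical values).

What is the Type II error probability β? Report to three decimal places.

Noncentrality parameter: δ = d·√(n/2) = 1.05 × √(17/2) = 3.0612
One-sided α = 0.05 → critical value z_{0.05} = 1.645.
Power = P(Z > 1.645 − δ) = Φ(1.416) = 0.9217.
Type II error: β = 1 − power = 1 − 0.9217 = 0.0783.

β ≈ 0.078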